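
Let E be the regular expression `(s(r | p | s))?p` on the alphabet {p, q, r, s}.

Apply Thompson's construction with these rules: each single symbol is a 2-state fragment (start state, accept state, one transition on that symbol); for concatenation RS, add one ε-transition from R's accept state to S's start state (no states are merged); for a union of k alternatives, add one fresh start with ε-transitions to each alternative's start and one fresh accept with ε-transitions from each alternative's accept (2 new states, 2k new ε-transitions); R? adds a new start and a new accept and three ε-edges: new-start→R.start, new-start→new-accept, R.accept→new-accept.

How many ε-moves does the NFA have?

11

Building bottom-up:
Each of the 5 symbol leaves contributes 0 ε-transitions.
  r | p | s : 6 ε-transitions
  s(r | p | s) : 7 ε-transitions
  (s(r | p | s))? : 10 ε-transitions
  (s(r | p | s))?p : 11 ε-transitions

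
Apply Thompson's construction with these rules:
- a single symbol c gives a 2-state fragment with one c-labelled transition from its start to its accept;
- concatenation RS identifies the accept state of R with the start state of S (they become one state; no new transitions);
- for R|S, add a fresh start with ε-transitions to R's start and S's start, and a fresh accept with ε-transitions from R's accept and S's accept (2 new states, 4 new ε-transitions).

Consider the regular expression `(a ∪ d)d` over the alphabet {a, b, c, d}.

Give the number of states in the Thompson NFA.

7

Recursing over subexpressions:
Each of the 3 symbol leaves contributes a 2-state fragment.
  a ∪ d : 6 states
  (a ∪ d)d : 7 states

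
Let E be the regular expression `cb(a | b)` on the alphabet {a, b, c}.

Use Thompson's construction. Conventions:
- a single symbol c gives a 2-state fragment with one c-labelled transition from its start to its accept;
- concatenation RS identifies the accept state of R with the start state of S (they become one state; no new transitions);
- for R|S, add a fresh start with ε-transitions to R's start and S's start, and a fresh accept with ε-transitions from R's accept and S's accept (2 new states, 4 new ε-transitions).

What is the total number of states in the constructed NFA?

8

Bottom-up over the parse tree:
Each of the 4 symbol leaves contributes a 2-state fragment.
  a | b = 6 states
  cb(a | b) = 8 states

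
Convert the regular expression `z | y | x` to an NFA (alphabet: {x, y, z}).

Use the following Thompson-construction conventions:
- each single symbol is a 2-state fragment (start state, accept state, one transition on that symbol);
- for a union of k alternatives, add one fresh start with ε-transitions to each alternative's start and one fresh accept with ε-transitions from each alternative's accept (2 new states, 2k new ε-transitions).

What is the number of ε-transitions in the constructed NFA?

6

Building bottom-up:
Each of the 3 symbol leaves contributes 0 ε-transitions.
  z | y | x = 6 ε-transitions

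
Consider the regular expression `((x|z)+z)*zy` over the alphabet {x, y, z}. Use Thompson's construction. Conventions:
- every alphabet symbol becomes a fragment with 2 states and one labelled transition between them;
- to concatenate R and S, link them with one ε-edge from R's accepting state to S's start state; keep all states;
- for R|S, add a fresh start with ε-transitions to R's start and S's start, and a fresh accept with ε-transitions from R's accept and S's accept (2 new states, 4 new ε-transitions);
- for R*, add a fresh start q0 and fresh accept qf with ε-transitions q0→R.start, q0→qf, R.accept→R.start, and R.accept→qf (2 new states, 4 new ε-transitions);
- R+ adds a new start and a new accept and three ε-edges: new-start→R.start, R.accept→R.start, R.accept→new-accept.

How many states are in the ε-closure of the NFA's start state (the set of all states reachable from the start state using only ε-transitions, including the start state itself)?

Let C(F) = |ε-closure(F.start)| within fragment F, and note whether F accepts ε. Symbol fragments have C = 1 and do not accept ε. Then:
  x|z → |closure| = 1 + 1 + 1 = 3 (the new accept is not ε-reachable since no branch accepts ε)
  (x|z)+ → new start ε-reaches only the body's start; the new accept needs a symbol first: |closure| = 1 + 3 = 4
  (x|z)+z → |closure| equals the left operand's closure size = 4 (its accept is not ε-reachable, so the closure stops there)
  ((x|z)+z)* → the star's fresh start ε-reaches both the body's start and the fresh accept: |closure| = 2 + 4 = 6
  ((x|z)+z)*zy → |closure| = 6 + 1 = 7 (closure spills across the concat boundary because the left factor accepts ε)

7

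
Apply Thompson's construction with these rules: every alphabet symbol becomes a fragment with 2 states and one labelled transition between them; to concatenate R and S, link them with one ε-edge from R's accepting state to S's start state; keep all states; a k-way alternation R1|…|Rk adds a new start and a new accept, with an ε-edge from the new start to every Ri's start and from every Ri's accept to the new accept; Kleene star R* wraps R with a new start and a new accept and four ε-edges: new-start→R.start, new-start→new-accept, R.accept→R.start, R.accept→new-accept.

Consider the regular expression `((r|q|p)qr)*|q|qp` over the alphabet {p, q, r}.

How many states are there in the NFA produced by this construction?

Building bottom-up:
Each of the 8 symbol leaves contributes a 2-state fragment.
  r|q|p : 8 states
  (r|q|p)qr : 12 states
  ((r|q|p)qr)* : 14 states
  qp : 4 states
  ((r|q|p)qr)*|q|qp : 22 states

22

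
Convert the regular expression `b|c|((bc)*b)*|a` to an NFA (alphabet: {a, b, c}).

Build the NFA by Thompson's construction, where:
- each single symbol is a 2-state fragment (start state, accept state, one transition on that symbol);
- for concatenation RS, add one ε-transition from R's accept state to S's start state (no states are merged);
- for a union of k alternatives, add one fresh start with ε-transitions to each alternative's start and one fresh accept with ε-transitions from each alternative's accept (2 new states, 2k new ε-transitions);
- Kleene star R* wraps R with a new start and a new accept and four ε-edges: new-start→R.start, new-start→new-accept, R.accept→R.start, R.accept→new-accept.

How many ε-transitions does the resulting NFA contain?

18

Per subexpression:
Each of the 6 symbol leaves contributes 0 ε-transitions.
  bc → 1 ε-transition
  (bc)* → 5 ε-transitions
  (bc)*b → 6 ε-transitions
  ((bc)*b)* → 10 ε-transitions
  b|c|((bc)*b)*|a → 18 ε-transitions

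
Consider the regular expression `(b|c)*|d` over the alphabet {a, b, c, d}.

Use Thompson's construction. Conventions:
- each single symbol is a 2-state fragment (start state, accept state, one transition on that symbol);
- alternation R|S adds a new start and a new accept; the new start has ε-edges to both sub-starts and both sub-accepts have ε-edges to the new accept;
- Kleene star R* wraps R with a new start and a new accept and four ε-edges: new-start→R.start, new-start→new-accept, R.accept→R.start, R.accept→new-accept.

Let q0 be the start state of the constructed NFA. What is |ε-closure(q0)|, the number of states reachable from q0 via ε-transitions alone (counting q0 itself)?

Compute the ε-closure size of each fragment's start state recursively; a symbol fragment's start has no outgoing ε-edge, so its closure is just itself (size 1).
  b|c : |ε-closure| = 1 + 1 + 1 = 3 (the new accept is not ε-reachable since no branch accepts ε)
  (b|c)* : |ε-closure| = 1 (new start) + 3 (body) + 1 (new accept) = 5
  (b|c)*|d : new start ε-reaches every alternative's start; at least one alternative accepts ε, so the union's new accept is reached too: |ε-closure| = 1 + 5 + 1 + 1 = 8

8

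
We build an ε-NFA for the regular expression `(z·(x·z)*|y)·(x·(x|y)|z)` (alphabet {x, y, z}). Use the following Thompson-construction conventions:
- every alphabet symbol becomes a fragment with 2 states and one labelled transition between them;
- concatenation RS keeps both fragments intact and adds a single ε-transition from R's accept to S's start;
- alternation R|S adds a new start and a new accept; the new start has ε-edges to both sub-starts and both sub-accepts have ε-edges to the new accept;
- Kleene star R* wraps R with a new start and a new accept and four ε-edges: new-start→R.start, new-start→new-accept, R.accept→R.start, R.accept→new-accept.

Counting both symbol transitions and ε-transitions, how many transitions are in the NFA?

28

Bottom-up over the parse tree:
Each of the 8 symbol leaves contributes 1 transition (1 symbol, 0 ε).
  x·z → 3 transitions (2 symbol, 1 ε)
  (x·z)* → 7 transitions (2 symbol, 5 ε)
  z·(x·z)* → 9 transitions (3 symbol, 6 ε)
  z·(x·z)*|y → 14 transitions (4 symbol, 10 ε)
  x|y → 6 transitions (2 symbol, 4 ε)
  x·(x|y) → 8 transitions (3 symbol, 5 ε)
  x·(x|y)|z → 13 transitions (4 symbol, 9 ε)
  (z·(x·z)*|y)·(x·(x|y)|z) → 28 transitions (8 symbol, 20 ε)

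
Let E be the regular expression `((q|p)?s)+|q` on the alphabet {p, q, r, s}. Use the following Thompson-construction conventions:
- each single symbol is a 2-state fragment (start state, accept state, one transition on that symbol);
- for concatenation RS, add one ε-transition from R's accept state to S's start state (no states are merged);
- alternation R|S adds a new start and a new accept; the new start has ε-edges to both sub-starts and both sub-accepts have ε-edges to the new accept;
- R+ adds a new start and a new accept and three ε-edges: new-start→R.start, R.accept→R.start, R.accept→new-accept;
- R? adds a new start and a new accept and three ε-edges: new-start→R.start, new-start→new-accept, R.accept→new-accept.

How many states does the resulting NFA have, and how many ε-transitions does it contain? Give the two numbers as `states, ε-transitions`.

16, 15

Building bottom-up:
Each of the 4 symbol leaves contributes 2 states and 0 ε-transitions.
  q|p : 6 states, 4 ε-transitions
  (q|p)? : 8 states, 7 ε-transitions
  (q|p)?s : 10 states, 8 ε-transitions
  ((q|p)?s)+ : 12 states, 11 ε-transitions
  ((q|p)?s)+|q : 16 states, 15 ε-transitions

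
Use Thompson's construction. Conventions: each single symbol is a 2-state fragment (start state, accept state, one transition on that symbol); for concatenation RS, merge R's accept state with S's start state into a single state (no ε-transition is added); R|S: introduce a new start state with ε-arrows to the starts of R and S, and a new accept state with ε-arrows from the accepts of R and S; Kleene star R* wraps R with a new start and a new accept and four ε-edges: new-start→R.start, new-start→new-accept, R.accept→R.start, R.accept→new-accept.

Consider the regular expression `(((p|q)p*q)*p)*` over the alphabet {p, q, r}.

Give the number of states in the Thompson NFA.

15

Building bottom-up:
Each of the 5 symbol leaves contributes a 2-state fragment.
  p|q : 6 states
  p* : 4 states
  (p|q)p*q : 10 states
  ((p|q)p*q)* : 12 states
  ((p|q)p*q)*p : 13 states
  (((p|q)p*q)*p)* : 15 states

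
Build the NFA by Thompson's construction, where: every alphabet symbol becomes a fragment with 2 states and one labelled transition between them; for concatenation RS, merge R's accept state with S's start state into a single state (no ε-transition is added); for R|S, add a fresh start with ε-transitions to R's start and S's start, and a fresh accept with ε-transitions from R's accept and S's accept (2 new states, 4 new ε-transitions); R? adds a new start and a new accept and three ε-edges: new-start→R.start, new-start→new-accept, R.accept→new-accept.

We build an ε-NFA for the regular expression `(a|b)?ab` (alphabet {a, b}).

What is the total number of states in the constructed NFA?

10

Per subexpression:
Each of the 4 symbol leaves contributes a 2-state fragment.
  a|b → 6 states
  (a|b)? → 8 states
  (a|b)?ab → 10 states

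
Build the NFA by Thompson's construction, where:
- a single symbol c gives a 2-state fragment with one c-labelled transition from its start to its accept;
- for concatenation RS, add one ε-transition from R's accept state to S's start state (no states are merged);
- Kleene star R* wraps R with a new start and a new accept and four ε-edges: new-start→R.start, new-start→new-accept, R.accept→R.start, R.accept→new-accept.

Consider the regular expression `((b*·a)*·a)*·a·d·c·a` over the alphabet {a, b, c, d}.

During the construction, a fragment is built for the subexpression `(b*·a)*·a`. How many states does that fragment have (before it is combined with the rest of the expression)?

10

Fragment for `(b*·a)*·a`:
Each of the 3 symbol leaves contributes a 2-state fragment.
  b* → 4 states
  b*·a → 6 states
  (b*·a)* → 8 states
  (b*·a)*·a → 10 states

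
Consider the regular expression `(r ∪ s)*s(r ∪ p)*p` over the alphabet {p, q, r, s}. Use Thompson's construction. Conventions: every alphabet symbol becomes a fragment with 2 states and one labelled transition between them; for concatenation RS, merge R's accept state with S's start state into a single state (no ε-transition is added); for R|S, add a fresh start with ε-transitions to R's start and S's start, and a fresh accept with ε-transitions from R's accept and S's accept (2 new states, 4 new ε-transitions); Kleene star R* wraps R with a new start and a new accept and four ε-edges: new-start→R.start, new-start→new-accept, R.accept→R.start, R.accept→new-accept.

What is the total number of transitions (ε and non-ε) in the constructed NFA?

Recursing over subexpressions:
Each of the 6 symbol leaves contributes 1 transition (1 symbol, 0 ε).
  r ∪ s — 6 transitions (2 symbol, 4 ε)
  (r ∪ s)* — 10 transitions (2 symbol, 8 ε)
  r ∪ p — 6 transitions (2 symbol, 4 ε)
  (r ∪ p)* — 10 transitions (2 symbol, 8 ε)
  (r ∪ s)*s(r ∪ p)*p — 22 transitions (6 symbol, 16 ε)

22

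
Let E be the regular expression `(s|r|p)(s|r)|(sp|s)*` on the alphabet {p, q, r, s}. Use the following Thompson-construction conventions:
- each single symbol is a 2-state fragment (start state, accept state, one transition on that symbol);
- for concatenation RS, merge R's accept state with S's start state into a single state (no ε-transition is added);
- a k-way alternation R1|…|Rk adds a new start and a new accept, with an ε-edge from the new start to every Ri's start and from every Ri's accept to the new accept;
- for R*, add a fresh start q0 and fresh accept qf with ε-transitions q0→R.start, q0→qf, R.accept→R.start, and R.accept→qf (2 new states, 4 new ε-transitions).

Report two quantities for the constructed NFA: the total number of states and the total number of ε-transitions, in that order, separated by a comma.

24, 22

Per subexpression:
Each of the 8 symbol leaves contributes 2 states and 0 ε-transitions.
  s|r|p = 8 states, 6 ε-transitions
  s|r = 6 states, 4 ε-transitions
  (s|r|p)(s|r) = 13 states, 10 ε-transitions
  sp = 3 states, 0 ε-transitions
  sp|s = 7 states, 4 ε-transitions
  (sp|s)* = 9 states, 8 ε-transitions
  (s|r|p)(s|r)|(sp|s)* = 24 states, 22 ε-transitions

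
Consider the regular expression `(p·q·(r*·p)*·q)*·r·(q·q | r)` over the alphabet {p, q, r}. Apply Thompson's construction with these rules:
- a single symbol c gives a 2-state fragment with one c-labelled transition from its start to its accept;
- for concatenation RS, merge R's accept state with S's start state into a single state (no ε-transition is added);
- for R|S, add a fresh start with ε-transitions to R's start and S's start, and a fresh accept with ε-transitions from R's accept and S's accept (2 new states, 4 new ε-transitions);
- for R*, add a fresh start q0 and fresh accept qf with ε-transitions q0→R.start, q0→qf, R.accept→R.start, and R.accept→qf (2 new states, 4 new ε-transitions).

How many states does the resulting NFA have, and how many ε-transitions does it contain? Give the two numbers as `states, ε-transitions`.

19, 16

By structural recursion:
Each of the 9 symbol leaves contributes 2 states and 0 ε-transitions.
  r* = 4 states, 4 ε-transitions
  r*·p = 5 states, 4 ε-transitions
  (r*·p)* = 7 states, 8 ε-transitions
  p·q·(r*·p)*·q = 10 states, 8 ε-transitions
  (p·q·(r*·p)*·q)* = 12 states, 12 ε-transitions
  q·q = 3 states, 0 ε-transitions
  q·q | r = 7 states, 4 ε-transitions
  (p·q·(r*·p)*·q)*·r·(q·q | r) = 19 states, 16 ε-transitions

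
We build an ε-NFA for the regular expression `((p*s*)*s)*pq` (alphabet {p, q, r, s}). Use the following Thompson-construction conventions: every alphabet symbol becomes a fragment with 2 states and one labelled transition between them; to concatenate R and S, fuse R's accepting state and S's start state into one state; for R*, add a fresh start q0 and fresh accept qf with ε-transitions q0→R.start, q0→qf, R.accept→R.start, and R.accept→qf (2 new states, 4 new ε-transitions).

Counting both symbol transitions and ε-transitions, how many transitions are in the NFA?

21

By structural recursion:
Each of the 5 symbol leaves contributes 1 transition (1 symbol, 0 ε).
  p* = 5 transitions (1 symbol, 4 ε)
  s* = 5 transitions (1 symbol, 4 ε)
  p*s* = 10 transitions (2 symbol, 8 ε)
  (p*s*)* = 14 transitions (2 symbol, 12 ε)
  (p*s*)*s = 15 transitions (3 symbol, 12 ε)
  ((p*s*)*s)* = 19 transitions (3 symbol, 16 ε)
  ((p*s*)*s)*pq = 21 transitions (5 symbol, 16 ε)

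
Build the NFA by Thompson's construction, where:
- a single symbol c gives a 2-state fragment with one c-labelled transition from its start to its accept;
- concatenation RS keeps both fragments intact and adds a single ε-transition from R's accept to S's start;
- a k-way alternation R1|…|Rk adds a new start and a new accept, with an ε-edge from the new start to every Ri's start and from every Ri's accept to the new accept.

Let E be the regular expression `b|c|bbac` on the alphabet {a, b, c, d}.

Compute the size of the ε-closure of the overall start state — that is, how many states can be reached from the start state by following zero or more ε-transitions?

Work bottom-up. For each fragment F, track |ε-closure(F.start)| and whether F's accept lies in that closure (i.e. whether F accepts ε). A single-symbol fragment has closure size 1 and does not accept ε.
  bbac : same as the first factor's closure: |ε-closure| = 1
  b|c|bbac : new start ε-reaches every alternative's start; none of them accept ε, so the new accept is not reached: |ε-closure| = 1 + 1 + 1 + 1 = 4

4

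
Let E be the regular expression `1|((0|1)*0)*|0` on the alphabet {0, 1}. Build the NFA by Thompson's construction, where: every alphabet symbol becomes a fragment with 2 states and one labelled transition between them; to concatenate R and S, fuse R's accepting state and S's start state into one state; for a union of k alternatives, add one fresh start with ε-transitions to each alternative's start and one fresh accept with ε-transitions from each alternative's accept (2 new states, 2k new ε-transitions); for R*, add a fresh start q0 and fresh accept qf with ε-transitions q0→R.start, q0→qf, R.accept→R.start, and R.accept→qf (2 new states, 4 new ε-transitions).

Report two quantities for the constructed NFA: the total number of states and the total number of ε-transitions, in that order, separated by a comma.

Per subexpression:
Each of the 5 symbol leaves contributes 2 states and 0 ε-transitions.
  0|1 — 6 states, 4 ε-transitions
  (0|1)* — 8 states, 8 ε-transitions
  (0|1)*0 — 9 states, 8 ε-transitions
  ((0|1)*0)* — 11 states, 12 ε-transitions
  1|((0|1)*0)*|0 — 17 states, 18 ε-transitions

17, 18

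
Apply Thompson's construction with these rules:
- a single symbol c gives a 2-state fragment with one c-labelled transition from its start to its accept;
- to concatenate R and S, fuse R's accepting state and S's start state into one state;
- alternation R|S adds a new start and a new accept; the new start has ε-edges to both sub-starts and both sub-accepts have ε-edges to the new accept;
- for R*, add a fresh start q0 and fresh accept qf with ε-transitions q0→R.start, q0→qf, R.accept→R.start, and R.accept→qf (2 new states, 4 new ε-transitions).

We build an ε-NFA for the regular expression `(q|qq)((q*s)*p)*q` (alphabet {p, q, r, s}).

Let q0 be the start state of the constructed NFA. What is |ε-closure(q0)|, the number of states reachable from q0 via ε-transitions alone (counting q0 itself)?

Work bottom-up. For each fragment F, track |ε-closure(F.start)| and whether F's accept lies in that closure (i.e. whether F accepts ε). A single-symbol fragment has closure size 1 and does not accept ε.
  qq → same as the first factor's closure: C = 1
  q|qq → new start ε-reaches every alternative's start; none of them accept ε, so the new accept is not reached: C = 1 + 1 + 1 = 3
  q* → the star's fresh start ε-reaches both the body's start and the fresh accept: C = 2 + 1 = 3
  q*s → the left operand accepts ε, so the closure extends into the next operand (the shared merged state is already counted); C = 3 + (1−1) = 3
  (q*s)* → C = 1 (new start) + 3 (body) + 1 (new accept) = 5
  (q*s)*p → C = 5 + (1−1) = 5 (closure spills across the concat boundary because the left factor accepts ε)
  ((q*s)*p)* → new start has ε-edges to the inner start and to the new accept, so C = 2 + 5 = 7
  (q|qq)((q*s)*p)*q → same as the first factor's closure: C = 3

3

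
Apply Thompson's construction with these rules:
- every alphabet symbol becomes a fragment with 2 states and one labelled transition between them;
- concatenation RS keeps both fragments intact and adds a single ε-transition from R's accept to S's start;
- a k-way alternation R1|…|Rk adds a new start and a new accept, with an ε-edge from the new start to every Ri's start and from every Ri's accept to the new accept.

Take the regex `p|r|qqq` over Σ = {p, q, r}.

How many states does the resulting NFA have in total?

Bottom-up over the parse tree:
Each of the 5 symbol leaves contributes a 2-state fragment.
  qqq — 6 states
  p|r|qqq — 12 states

12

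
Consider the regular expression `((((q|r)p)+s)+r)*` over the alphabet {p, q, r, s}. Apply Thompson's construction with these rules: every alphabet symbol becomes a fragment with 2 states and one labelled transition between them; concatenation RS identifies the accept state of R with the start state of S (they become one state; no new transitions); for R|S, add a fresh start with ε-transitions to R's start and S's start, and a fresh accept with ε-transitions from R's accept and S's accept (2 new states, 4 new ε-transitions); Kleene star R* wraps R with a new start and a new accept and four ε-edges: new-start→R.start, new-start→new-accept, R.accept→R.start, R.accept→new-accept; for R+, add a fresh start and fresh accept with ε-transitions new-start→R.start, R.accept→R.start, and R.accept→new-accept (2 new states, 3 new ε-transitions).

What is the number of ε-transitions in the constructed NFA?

Building bottom-up:
Each of the 5 symbol leaves contributes 0 ε-transitions.
  q|r : 4 ε-transitions
  (q|r)p : 4 ε-transitions
  ((q|r)p)+ : 7 ε-transitions
  ((q|r)p)+s : 7 ε-transitions
  (((q|r)p)+s)+ : 10 ε-transitions
  (((q|r)p)+s)+r : 10 ε-transitions
  ((((q|r)p)+s)+r)* : 14 ε-transitions

14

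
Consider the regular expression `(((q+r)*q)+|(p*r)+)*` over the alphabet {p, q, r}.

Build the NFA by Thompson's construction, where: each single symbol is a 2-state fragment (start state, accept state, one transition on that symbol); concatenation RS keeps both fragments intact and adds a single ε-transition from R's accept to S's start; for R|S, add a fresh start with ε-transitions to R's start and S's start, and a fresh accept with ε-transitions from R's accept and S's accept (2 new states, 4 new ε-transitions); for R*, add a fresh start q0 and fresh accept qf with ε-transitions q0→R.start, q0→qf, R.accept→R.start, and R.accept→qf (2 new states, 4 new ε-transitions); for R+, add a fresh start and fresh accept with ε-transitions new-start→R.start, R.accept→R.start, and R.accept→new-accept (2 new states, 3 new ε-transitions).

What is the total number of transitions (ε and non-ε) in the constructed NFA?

33

Recursing over subexpressions:
Each of the 5 symbol leaves contributes 1 transition (1 symbol, 0 ε).
  q+ — 4 transitions (1 symbol, 3 ε)
  q+r — 6 transitions (2 symbol, 4 ε)
  (q+r)* — 10 transitions (2 symbol, 8 ε)
  (q+r)*q — 12 transitions (3 symbol, 9 ε)
  ((q+r)*q)+ — 15 transitions (3 symbol, 12 ε)
  p* — 5 transitions (1 symbol, 4 ε)
  p*r — 7 transitions (2 symbol, 5 ε)
  (p*r)+ — 10 transitions (2 symbol, 8 ε)
  ((q+r)*q)+|(p*r)+ — 29 transitions (5 symbol, 24 ε)
  (((q+r)*q)+|(p*r)+)* — 33 transitions (5 symbol, 28 ε)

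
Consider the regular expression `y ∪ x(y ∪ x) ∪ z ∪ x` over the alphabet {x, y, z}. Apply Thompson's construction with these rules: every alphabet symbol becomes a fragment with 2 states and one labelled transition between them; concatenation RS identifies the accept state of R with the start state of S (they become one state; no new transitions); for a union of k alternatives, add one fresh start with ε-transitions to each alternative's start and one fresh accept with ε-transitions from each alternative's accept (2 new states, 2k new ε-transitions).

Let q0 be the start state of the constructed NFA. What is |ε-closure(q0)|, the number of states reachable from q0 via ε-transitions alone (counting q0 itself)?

5

Let C(F) = |ε-closure(F.start)| within fragment F, and note whether F accepts ε. Symbol fragments have C = 1 and do not accept ε. Then:
  y ∪ x — new start ε-reaches every alternative's start; none of them accept ε, so the new accept is not reached: |ε-closure| = 1 + 1 + 1 = 3
  x(y ∪ x) — |ε-closure| equals the left operand's closure size = 1 (its accept is not ε-reachable, so the closure stops there)
  y ∪ x(y ∪ x) ∪ z ∪ x — |ε-closure| = 1 + 1 + 1 + 1 + 1 = 5 (the new accept is not ε-reachable since no branch accepts ε)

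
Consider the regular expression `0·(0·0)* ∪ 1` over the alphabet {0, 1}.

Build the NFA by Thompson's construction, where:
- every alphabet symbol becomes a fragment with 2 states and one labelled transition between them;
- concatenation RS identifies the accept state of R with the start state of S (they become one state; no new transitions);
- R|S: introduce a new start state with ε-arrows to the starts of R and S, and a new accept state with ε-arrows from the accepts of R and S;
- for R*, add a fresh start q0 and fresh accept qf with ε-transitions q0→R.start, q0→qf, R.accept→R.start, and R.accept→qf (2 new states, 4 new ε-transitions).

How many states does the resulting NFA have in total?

Building bottom-up:
Each of the 4 symbol leaves contributes a 2-state fragment.
  0·0 → 3 states
  (0·0)* → 5 states
  0·(0·0)* → 6 states
  0·(0·0)* ∪ 1 → 10 states

10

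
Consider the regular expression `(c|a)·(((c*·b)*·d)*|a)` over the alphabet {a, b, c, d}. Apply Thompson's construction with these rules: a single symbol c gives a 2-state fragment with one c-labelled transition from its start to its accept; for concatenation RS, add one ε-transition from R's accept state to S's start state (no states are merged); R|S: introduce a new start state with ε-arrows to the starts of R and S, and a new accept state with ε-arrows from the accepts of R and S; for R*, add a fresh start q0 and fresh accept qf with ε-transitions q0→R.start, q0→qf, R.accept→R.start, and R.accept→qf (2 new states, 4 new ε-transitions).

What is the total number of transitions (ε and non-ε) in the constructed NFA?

Per subexpression:
Each of the 6 symbol leaves contributes 1 transition (1 symbol, 0 ε).
  c|a → 6 transitions (2 symbol, 4 ε)
  c* → 5 transitions (1 symbol, 4 ε)
  c*·b → 7 transitions (2 symbol, 5 ε)
  (c*·b)* → 11 transitions (2 symbol, 9 ε)
  (c*·b)*·d → 13 transitions (3 symbol, 10 ε)
  ((c*·b)*·d)* → 17 transitions (3 symbol, 14 ε)
  ((c*·b)*·d)*|a → 22 transitions (4 symbol, 18 ε)
  (c|a)·(((c*·b)*·d)*|a) → 29 transitions (6 symbol, 23 ε)

29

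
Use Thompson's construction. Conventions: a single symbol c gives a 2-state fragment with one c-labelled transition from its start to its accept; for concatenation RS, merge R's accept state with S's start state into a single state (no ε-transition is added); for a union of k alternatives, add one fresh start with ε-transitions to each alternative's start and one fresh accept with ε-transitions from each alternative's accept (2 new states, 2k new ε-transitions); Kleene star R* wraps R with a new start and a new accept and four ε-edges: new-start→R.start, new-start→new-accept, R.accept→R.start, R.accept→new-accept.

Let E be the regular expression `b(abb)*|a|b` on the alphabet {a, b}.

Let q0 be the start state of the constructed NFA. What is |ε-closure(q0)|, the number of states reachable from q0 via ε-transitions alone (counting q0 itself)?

Work bottom-up. For each fragment F, track |ε-closure(F.start)| and whether F's accept lies in that closure (i.e. whether F accepts ε). A single-symbol fragment has closure size 1 and does not accept ε.
  abb → same as the first factor's closure: |ε-closure| = 1
  (abb)* → |ε-closure| = 1 (new start) + 1 (body) + 1 (new accept) = 3
  b(abb)* → |ε-closure| equals the left operand's closure size = 1 (its accept is not ε-reachable, so the closure stops there)
  b(abb)*|a|b → new start ε-reaches every alternative's start; none of them accept ε, so the new accept is not reached: |ε-closure| = 1 + 1 + 1 + 1 = 4

4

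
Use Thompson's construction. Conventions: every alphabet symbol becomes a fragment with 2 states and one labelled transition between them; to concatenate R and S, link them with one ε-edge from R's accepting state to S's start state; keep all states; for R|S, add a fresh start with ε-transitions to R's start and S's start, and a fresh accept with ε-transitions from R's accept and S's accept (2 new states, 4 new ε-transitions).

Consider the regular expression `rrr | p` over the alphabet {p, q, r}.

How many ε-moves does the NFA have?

6

Per subexpression:
Each of the 4 symbol leaves contributes 0 ε-transitions.
  rrr → 2 ε-transitions
  rrr | p → 6 ε-transitions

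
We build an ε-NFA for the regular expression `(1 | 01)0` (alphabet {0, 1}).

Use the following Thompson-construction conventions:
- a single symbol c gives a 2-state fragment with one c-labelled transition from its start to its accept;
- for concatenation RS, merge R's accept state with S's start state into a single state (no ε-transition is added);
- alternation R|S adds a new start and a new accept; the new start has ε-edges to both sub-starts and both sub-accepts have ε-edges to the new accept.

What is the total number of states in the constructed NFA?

By structural recursion:
Each of the 4 symbol leaves contributes a 2-state fragment.
  01 — 3 states
  1 | 01 — 7 states
  (1 | 01)0 — 8 states

8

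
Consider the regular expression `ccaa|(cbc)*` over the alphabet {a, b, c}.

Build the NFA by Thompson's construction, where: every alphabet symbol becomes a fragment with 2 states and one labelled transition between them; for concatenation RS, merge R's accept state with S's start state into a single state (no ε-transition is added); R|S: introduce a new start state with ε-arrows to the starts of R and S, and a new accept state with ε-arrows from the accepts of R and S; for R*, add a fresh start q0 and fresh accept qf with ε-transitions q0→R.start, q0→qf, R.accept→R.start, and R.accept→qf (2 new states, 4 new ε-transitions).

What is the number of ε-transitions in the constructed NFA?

Building bottom-up:
Each of the 7 symbol leaves contributes 0 ε-transitions.
  ccaa : 0 ε-transitions
  cbc : 0 ε-transitions
  (cbc)* : 4 ε-transitions
  ccaa|(cbc)* : 8 ε-transitions

8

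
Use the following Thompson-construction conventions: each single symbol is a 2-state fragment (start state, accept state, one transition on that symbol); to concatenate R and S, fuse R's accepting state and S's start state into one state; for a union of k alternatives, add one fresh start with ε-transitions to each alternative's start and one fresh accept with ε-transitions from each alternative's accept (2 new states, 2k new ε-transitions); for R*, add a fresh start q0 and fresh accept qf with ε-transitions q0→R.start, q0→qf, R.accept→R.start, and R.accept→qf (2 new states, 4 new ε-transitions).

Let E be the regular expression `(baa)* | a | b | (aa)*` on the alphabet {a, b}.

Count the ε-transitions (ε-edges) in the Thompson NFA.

By structural recursion:
Each of the 7 symbol leaves contributes 0 ε-transitions.
  baa = 0 ε-transitions
  (baa)* = 4 ε-transitions
  aa = 0 ε-transitions
  (aa)* = 4 ε-transitions
  (baa)* | a | b | (aa)* = 16 ε-transitions

16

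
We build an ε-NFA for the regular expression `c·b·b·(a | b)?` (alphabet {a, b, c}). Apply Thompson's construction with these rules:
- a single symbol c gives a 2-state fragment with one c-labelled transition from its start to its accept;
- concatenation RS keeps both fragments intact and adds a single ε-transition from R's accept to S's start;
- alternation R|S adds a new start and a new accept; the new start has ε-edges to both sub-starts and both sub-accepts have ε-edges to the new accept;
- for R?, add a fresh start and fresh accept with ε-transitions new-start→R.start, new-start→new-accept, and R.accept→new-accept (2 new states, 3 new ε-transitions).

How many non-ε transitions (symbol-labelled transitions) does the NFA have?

By structural recursion:
Each of the 5 symbol leaves contributes exactly 1 symbol transition.
  a | b — 2 symbol transitions
  (a | b)? — 2 symbol transitions
  c·b·b·(a | b)? — 5 symbol transitions

5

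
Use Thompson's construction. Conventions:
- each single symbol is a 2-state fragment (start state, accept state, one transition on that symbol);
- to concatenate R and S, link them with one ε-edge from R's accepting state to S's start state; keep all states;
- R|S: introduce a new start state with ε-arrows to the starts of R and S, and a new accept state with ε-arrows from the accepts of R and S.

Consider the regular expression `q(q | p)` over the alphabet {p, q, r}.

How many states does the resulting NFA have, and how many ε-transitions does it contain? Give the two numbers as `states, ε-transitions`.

8, 5

Bottom-up over the parse tree:
Each of the 3 symbol leaves contributes 2 states and 0 ε-transitions.
  q | p = 6 states, 4 ε-transitions
  q(q | p) = 8 states, 5 ε-transitions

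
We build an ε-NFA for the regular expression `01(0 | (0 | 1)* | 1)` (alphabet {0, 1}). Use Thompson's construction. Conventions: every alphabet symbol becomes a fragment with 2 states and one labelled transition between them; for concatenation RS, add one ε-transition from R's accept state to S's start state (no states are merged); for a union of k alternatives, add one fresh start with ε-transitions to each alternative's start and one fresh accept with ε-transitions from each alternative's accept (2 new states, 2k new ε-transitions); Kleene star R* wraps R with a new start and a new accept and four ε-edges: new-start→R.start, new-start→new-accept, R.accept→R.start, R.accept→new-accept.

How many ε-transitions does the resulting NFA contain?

Bottom-up over the parse tree:
Each of the 6 symbol leaves contributes 0 ε-transitions.
  0 | 1 : 4 ε-transitions
  (0 | 1)* : 8 ε-transitions
  0 | (0 | 1)* | 1 : 14 ε-transitions
  01(0 | (0 | 1)* | 1) : 16 ε-transitions

16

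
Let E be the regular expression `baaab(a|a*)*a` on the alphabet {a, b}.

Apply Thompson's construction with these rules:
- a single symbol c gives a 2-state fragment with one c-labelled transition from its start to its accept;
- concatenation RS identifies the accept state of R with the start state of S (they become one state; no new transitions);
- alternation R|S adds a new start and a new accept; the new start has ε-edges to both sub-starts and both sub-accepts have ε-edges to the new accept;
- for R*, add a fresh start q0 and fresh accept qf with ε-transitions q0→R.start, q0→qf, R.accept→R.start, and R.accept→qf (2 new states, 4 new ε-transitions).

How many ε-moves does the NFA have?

Per subexpression:
Each of the 8 symbol leaves contributes 0 ε-transitions.
  a* → 4 ε-transitions
  a|a* → 8 ε-transitions
  (a|a*)* → 12 ε-transitions
  baaab(a|a*)*a → 12 ε-transitions

12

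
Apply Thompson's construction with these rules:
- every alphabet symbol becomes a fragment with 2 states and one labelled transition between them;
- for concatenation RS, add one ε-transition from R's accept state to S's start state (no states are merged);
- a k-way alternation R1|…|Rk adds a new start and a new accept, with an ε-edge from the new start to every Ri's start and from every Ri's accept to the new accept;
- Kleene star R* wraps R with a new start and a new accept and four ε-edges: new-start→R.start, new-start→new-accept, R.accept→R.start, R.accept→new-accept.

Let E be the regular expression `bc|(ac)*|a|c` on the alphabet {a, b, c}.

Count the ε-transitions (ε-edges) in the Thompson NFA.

Recursing over subexpressions:
Each of the 6 symbol leaves contributes 0 ε-transitions.
  bc : 1 ε-transition
  ac : 1 ε-transition
  (ac)* : 5 ε-transitions
  bc|(ac)*|a|c : 14 ε-transitions

14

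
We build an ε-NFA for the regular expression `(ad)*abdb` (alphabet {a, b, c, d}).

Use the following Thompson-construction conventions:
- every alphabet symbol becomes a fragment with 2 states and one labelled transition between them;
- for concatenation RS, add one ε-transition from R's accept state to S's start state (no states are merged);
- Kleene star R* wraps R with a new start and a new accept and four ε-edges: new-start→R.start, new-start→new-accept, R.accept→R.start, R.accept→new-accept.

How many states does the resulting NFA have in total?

Building bottom-up:
Each of the 6 symbol leaves contributes a 2-state fragment.
  ad — 4 states
  (ad)* — 6 states
  (ad)*abdb — 14 states

14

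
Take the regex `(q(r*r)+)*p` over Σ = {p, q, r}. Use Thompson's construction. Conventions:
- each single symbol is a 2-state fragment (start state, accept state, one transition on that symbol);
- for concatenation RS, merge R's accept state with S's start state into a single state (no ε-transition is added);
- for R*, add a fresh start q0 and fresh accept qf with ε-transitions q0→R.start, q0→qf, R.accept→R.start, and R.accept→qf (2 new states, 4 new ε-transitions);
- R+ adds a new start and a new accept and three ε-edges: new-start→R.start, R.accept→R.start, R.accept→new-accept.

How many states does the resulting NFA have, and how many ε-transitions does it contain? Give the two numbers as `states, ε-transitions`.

Recursing over subexpressions:
Each of the 4 symbol leaves contributes 2 states and 0 ε-transitions.
  r* : 4 states, 4 ε-transitions
  r*r : 5 states, 4 ε-transitions
  (r*r)+ : 7 states, 7 ε-transitions
  q(r*r)+ : 8 states, 7 ε-transitions
  (q(r*r)+)* : 10 states, 11 ε-transitions
  (q(r*r)+)*p : 11 states, 11 ε-transitions

11, 11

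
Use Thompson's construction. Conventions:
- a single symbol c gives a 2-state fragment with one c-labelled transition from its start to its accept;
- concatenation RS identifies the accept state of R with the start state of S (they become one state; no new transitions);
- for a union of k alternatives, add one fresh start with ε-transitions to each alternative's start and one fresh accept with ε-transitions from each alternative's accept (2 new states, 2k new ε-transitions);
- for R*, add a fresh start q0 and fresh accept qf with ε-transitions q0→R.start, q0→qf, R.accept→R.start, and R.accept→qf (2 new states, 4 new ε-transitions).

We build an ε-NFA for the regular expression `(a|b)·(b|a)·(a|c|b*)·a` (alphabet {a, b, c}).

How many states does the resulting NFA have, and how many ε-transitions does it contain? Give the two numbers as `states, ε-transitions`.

21, 18

Bottom-up over the parse tree:
Each of the 8 symbol leaves contributes 2 states and 0 ε-transitions.
  a|b = 6 states, 4 ε-transitions
  b|a = 6 states, 4 ε-transitions
  b* = 4 states, 4 ε-transitions
  a|c|b* = 10 states, 10 ε-transitions
  (a|b)·(b|a)·(a|c|b*)·a = 21 states, 18 ε-transitions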